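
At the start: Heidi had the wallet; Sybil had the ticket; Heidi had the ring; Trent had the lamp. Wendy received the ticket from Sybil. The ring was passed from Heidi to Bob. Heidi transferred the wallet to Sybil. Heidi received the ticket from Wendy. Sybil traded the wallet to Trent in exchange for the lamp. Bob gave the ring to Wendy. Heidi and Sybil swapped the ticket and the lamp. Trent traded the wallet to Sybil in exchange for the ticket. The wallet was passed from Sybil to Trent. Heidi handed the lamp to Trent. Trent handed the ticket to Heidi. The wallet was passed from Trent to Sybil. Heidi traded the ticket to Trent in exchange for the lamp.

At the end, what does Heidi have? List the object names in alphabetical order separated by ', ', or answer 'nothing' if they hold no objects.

Answer: lamp

Derivation:
Tracking all object holders:
Start: wallet:Heidi, ticket:Sybil, ring:Heidi, lamp:Trent
Event 1 (give ticket: Sybil -> Wendy). State: wallet:Heidi, ticket:Wendy, ring:Heidi, lamp:Trent
Event 2 (give ring: Heidi -> Bob). State: wallet:Heidi, ticket:Wendy, ring:Bob, lamp:Trent
Event 3 (give wallet: Heidi -> Sybil). State: wallet:Sybil, ticket:Wendy, ring:Bob, lamp:Trent
Event 4 (give ticket: Wendy -> Heidi). State: wallet:Sybil, ticket:Heidi, ring:Bob, lamp:Trent
Event 5 (swap wallet<->lamp: now wallet:Trent, lamp:Sybil). State: wallet:Trent, ticket:Heidi, ring:Bob, lamp:Sybil
Event 6 (give ring: Bob -> Wendy). State: wallet:Trent, ticket:Heidi, ring:Wendy, lamp:Sybil
Event 7 (swap ticket<->lamp: now ticket:Sybil, lamp:Heidi). State: wallet:Trent, ticket:Sybil, ring:Wendy, lamp:Heidi
Event 8 (swap wallet<->ticket: now wallet:Sybil, ticket:Trent). State: wallet:Sybil, ticket:Trent, ring:Wendy, lamp:Heidi
Event 9 (give wallet: Sybil -> Trent). State: wallet:Trent, ticket:Trent, ring:Wendy, lamp:Heidi
Event 10 (give lamp: Heidi -> Trent). State: wallet:Trent, ticket:Trent, ring:Wendy, lamp:Trent
Event 11 (give ticket: Trent -> Heidi). State: wallet:Trent, ticket:Heidi, ring:Wendy, lamp:Trent
Event 12 (give wallet: Trent -> Sybil). State: wallet:Sybil, ticket:Heidi, ring:Wendy, lamp:Trent
Event 13 (swap ticket<->lamp: now ticket:Trent, lamp:Heidi). State: wallet:Sybil, ticket:Trent, ring:Wendy, lamp:Heidi

Final state: wallet:Sybil, ticket:Trent, ring:Wendy, lamp:Heidi
Heidi holds: lamp.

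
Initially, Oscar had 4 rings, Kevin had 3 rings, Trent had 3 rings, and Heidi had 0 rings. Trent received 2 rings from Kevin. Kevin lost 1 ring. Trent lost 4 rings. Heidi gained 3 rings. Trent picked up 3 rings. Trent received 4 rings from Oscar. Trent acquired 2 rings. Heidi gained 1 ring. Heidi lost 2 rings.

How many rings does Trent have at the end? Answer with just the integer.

Tracking counts step by step:
Start: Oscar=4, Kevin=3, Trent=3, Heidi=0
Event 1 (Kevin -> Trent, 2): Kevin: 3 -> 1, Trent: 3 -> 5. State: Oscar=4, Kevin=1, Trent=5, Heidi=0
Event 2 (Kevin -1): Kevin: 1 -> 0. State: Oscar=4, Kevin=0, Trent=5, Heidi=0
Event 3 (Trent -4): Trent: 5 -> 1. State: Oscar=4, Kevin=0, Trent=1, Heidi=0
Event 4 (Heidi +3): Heidi: 0 -> 3. State: Oscar=4, Kevin=0, Trent=1, Heidi=3
Event 5 (Trent +3): Trent: 1 -> 4. State: Oscar=4, Kevin=0, Trent=4, Heidi=3
Event 6 (Oscar -> Trent, 4): Oscar: 4 -> 0, Trent: 4 -> 8. State: Oscar=0, Kevin=0, Trent=8, Heidi=3
Event 7 (Trent +2): Trent: 8 -> 10. State: Oscar=0, Kevin=0, Trent=10, Heidi=3
Event 8 (Heidi +1): Heidi: 3 -> 4. State: Oscar=0, Kevin=0, Trent=10, Heidi=4
Event 9 (Heidi -2): Heidi: 4 -> 2. State: Oscar=0, Kevin=0, Trent=10, Heidi=2

Trent's final count: 10

Answer: 10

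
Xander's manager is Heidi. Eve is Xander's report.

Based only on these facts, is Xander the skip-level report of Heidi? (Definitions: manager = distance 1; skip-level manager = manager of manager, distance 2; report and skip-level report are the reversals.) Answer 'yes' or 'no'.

Reconstructing the manager chain from the given facts:
  Heidi -> Xander -> Eve
(each arrow means 'manager of the next')
Positions in the chain (0 = top):
  position of Heidi: 0
  position of Xander: 1
  position of Eve: 2

Xander is at position 1, Heidi is at position 0; signed distance (j - i) = -1.
'skip-level report' requires j - i = -2. Actual distance is -1, so the relation does NOT hold.

Answer: no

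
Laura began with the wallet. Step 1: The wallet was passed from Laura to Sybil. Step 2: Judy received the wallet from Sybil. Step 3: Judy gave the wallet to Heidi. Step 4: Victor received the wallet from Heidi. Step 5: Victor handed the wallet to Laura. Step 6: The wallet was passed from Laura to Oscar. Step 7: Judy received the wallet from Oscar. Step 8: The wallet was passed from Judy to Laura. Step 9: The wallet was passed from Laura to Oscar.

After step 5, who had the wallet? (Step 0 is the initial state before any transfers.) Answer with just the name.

Answer: Laura

Derivation:
Tracking the wallet holder through step 5:
After step 0 (start): Laura
After step 1: Sybil
After step 2: Judy
After step 3: Heidi
After step 4: Victor
After step 5: Laura

At step 5, the holder is Laura.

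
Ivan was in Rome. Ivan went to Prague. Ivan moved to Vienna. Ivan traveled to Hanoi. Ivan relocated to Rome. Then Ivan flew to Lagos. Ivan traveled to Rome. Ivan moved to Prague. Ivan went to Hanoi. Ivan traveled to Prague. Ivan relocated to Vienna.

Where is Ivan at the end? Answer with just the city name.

Answer: Vienna

Derivation:
Tracking Ivan's location:
Start: Ivan is in Rome.
After move 1: Rome -> Prague. Ivan is in Prague.
After move 2: Prague -> Vienna. Ivan is in Vienna.
After move 3: Vienna -> Hanoi. Ivan is in Hanoi.
After move 4: Hanoi -> Rome. Ivan is in Rome.
After move 5: Rome -> Lagos. Ivan is in Lagos.
After move 6: Lagos -> Rome. Ivan is in Rome.
After move 7: Rome -> Prague. Ivan is in Prague.
After move 8: Prague -> Hanoi. Ivan is in Hanoi.
After move 9: Hanoi -> Prague. Ivan is in Prague.
After move 10: Prague -> Vienna. Ivan is in Vienna.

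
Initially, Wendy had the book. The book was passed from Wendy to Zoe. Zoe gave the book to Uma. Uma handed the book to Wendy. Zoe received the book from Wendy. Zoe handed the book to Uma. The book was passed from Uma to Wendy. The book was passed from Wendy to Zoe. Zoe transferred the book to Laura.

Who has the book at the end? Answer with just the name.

Answer: Laura

Derivation:
Tracking the book through each event:
Start: Wendy has the book.
After event 1: Zoe has the book.
After event 2: Uma has the book.
After event 3: Wendy has the book.
After event 4: Zoe has the book.
After event 5: Uma has the book.
After event 6: Wendy has the book.
After event 7: Zoe has the book.
After event 8: Laura has the book.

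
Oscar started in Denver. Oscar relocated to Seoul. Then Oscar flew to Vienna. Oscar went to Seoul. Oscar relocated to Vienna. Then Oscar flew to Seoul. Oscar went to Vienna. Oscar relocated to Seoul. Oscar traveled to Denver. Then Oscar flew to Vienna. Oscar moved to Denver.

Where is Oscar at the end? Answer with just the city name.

Tracking Oscar's location:
Start: Oscar is in Denver.
After move 1: Denver -> Seoul. Oscar is in Seoul.
After move 2: Seoul -> Vienna. Oscar is in Vienna.
After move 3: Vienna -> Seoul. Oscar is in Seoul.
After move 4: Seoul -> Vienna. Oscar is in Vienna.
After move 5: Vienna -> Seoul. Oscar is in Seoul.
After move 6: Seoul -> Vienna. Oscar is in Vienna.
After move 7: Vienna -> Seoul. Oscar is in Seoul.
After move 8: Seoul -> Denver. Oscar is in Denver.
After move 9: Denver -> Vienna. Oscar is in Vienna.
After move 10: Vienna -> Denver. Oscar is in Denver.

Answer: Denver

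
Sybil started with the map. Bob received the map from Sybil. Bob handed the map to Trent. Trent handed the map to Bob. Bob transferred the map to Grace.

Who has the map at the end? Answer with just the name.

Answer: Grace

Derivation:
Tracking the map through each event:
Start: Sybil has the map.
After event 1: Bob has the map.
After event 2: Trent has the map.
After event 3: Bob has the map.
After event 4: Grace has the map.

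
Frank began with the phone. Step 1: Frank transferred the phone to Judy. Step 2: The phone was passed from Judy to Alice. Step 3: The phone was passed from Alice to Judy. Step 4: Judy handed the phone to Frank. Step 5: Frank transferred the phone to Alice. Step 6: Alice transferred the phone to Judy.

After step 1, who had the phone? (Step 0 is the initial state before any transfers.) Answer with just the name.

Tracking the phone holder through step 1:
After step 0 (start): Frank
After step 1: Judy

At step 1, the holder is Judy.

Answer: Judy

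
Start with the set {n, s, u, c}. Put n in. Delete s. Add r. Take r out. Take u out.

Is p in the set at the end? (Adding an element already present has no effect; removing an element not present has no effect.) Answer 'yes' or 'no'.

Tracking the set through each operation:
Start: {c, n, s, u}
Event 1 (add n): already present, no change. Set: {c, n, s, u}
Event 2 (remove s): removed. Set: {c, n, u}
Event 3 (add r): added. Set: {c, n, r, u}
Event 4 (remove r): removed. Set: {c, n, u}
Event 5 (remove u): removed. Set: {c, n}

Final set: {c, n} (size 2)
p is NOT in the final set.

Answer: no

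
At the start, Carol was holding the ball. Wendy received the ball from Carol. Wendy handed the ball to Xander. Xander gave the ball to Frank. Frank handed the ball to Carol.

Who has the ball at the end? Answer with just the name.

Answer: Carol

Derivation:
Tracking the ball through each event:
Start: Carol has the ball.
After event 1: Wendy has the ball.
After event 2: Xander has the ball.
After event 3: Frank has the ball.
After event 4: Carol has the ball.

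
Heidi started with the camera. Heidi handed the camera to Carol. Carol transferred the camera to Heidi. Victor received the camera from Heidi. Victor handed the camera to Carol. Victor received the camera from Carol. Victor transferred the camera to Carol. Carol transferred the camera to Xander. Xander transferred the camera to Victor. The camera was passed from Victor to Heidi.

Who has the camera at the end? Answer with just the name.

Answer: Heidi

Derivation:
Tracking the camera through each event:
Start: Heidi has the camera.
After event 1: Carol has the camera.
After event 2: Heidi has the camera.
After event 3: Victor has the camera.
After event 4: Carol has the camera.
After event 5: Victor has the camera.
After event 6: Carol has the camera.
After event 7: Xander has the camera.
After event 8: Victor has the camera.
After event 9: Heidi has the camera.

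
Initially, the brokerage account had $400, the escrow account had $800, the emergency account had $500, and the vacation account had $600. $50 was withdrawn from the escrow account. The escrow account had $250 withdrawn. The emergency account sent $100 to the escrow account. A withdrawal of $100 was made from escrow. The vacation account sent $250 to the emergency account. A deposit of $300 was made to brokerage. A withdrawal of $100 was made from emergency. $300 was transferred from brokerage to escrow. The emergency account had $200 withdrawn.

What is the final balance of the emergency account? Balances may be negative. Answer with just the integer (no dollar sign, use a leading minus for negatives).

Tracking account balances step by step:
Start: brokerage=400, escrow=800, emergency=500, vacation=600
Event 1 (withdraw 50 from escrow): escrow: 800 - 50 = 750. Balances: brokerage=400, escrow=750, emergency=500, vacation=600
Event 2 (withdraw 250 from escrow): escrow: 750 - 250 = 500. Balances: brokerage=400, escrow=500, emergency=500, vacation=600
Event 3 (transfer 100 emergency -> escrow): emergency: 500 - 100 = 400, escrow: 500 + 100 = 600. Balances: brokerage=400, escrow=600, emergency=400, vacation=600
Event 4 (withdraw 100 from escrow): escrow: 600 - 100 = 500. Balances: brokerage=400, escrow=500, emergency=400, vacation=600
Event 5 (transfer 250 vacation -> emergency): vacation: 600 - 250 = 350, emergency: 400 + 250 = 650. Balances: brokerage=400, escrow=500, emergency=650, vacation=350
Event 6 (deposit 300 to brokerage): brokerage: 400 + 300 = 700. Balances: brokerage=700, escrow=500, emergency=650, vacation=350
Event 7 (withdraw 100 from emergency): emergency: 650 - 100 = 550. Balances: brokerage=700, escrow=500, emergency=550, vacation=350
Event 8 (transfer 300 brokerage -> escrow): brokerage: 700 - 300 = 400, escrow: 500 + 300 = 800. Balances: brokerage=400, escrow=800, emergency=550, vacation=350
Event 9 (withdraw 200 from emergency): emergency: 550 - 200 = 350. Balances: brokerage=400, escrow=800, emergency=350, vacation=350

Final balance of emergency: 350

Answer: 350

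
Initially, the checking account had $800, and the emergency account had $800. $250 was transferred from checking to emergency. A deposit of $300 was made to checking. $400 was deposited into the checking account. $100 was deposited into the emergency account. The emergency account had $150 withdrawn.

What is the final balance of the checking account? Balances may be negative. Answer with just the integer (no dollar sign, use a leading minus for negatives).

Answer: 1250

Derivation:
Tracking account balances step by step:
Start: checking=800, emergency=800
Event 1 (transfer 250 checking -> emergency): checking: 800 - 250 = 550, emergency: 800 + 250 = 1050. Balances: checking=550, emergency=1050
Event 2 (deposit 300 to checking): checking: 550 + 300 = 850. Balances: checking=850, emergency=1050
Event 3 (deposit 400 to checking): checking: 850 + 400 = 1250. Balances: checking=1250, emergency=1050
Event 4 (deposit 100 to emergency): emergency: 1050 + 100 = 1150. Balances: checking=1250, emergency=1150
Event 5 (withdraw 150 from emergency): emergency: 1150 - 150 = 1000. Balances: checking=1250, emergency=1000

Final balance of checking: 1250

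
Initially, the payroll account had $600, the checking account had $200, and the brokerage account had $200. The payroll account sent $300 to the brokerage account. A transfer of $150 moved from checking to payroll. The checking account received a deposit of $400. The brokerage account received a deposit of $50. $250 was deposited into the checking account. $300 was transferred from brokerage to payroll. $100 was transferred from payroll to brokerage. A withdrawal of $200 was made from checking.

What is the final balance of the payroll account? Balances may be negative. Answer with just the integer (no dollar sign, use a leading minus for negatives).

Tracking account balances step by step:
Start: payroll=600, checking=200, brokerage=200
Event 1 (transfer 300 payroll -> brokerage): payroll: 600 - 300 = 300, brokerage: 200 + 300 = 500. Balances: payroll=300, checking=200, brokerage=500
Event 2 (transfer 150 checking -> payroll): checking: 200 - 150 = 50, payroll: 300 + 150 = 450. Balances: payroll=450, checking=50, brokerage=500
Event 3 (deposit 400 to checking): checking: 50 + 400 = 450. Balances: payroll=450, checking=450, brokerage=500
Event 4 (deposit 50 to brokerage): brokerage: 500 + 50 = 550. Balances: payroll=450, checking=450, brokerage=550
Event 5 (deposit 250 to checking): checking: 450 + 250 = 700. Balances: payroll=450, checking=700, brokerage=550
Event 6 (transfer 300 brokerage -> payroll): brokerage: 550 - 300 = 250, payroll: 450 + 300 = 750. Balances: payroll=750, checking=700, brokerage=250
Event 7 (transfer 100 payroll -> brokerage): payroll: 750 - 100 = 650, brokerage: 250 + 100 = 350. Balances: payroll=650, checking=700, brokerage=350
Event 8 (withdraw 200 from checking): checking: 700 - 200 = 500. Balances: payroll=650, checking=500, brokerage=350

Final balance of payroll: 650

Answer: 650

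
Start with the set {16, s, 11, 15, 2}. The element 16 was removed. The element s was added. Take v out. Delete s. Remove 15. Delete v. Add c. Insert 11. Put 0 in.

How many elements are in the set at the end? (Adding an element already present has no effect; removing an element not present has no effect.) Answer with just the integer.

Answer: 4

Derivation:
Tracking the set through each operation:
Start: {11, 15, 16, 2, s}
Event 1 (remove 16): removed. Set: {11, 15, 2, s}
Event 2 (add s): already present, no change. Set: {11, 15, 2, s}
Event 3 (remove v): not present, no change. Set: {11, 15, 2, s}
Event 4 (remove s): removed. Set: {11, 15, 2}
Event 5 (remove 15): removed. Set: {11, 2}
Event 6 (remove v): not present, no change. Set: {11, 2}
Event 7 (add c): added. Set: {11, 2, c}
Event 8 (add 11): already present, no change. Set: {11, 2, c}
Event 9 (add 0): added. Set: {0, 11, 2, c}

Final set: {0, 11, 2, c} (size 4)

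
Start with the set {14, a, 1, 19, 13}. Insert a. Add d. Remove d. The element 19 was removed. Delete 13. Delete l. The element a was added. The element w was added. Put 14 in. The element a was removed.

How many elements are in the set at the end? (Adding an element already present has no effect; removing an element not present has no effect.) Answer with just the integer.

Tracking the set through each operation:
Start: {1, 13, 14, 19, a}
Event 1 (add a): already present, no change. Set: {1, 13, 14, 19, a}
Event 2 (add d): added. Set: {1, 13, 14, 19, a, d}
Event 3 (remove d): removed. Set: {1, 13, 14, 19, a}
Event 4 (remove 19): removed. Set: {1, 13, 14, a}
Event 5 (remove 13): removed. Set: {1, 14, a}
Event 6 (remove l): not present, no change. Set: {1, 14, a}
Event 7 (add a): already present, no change. Set: {1, 14, a}
Event 8 (add w): added. Set: {1, 14, a, w}
Event 9 (add 14): already present, no change. Set: {1, 14, a, w}
Event 10 (remove a): removed. Set: {1, 14, w}

Final set: {1, 14, w} (size 3)

Answer: 3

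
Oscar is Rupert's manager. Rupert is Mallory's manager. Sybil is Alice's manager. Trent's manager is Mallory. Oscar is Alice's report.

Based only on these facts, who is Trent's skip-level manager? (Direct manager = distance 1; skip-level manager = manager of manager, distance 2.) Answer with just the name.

Reconstructing the manager chain from the given facts:
  Sybil -> Alice -> Oscar -> Rupert -> Mallory -> Trent
(each arrow means 'manager of the next')
Positions in the chain (0 = top):
  position of Sybil: 0
  position of Alice: 1
  position of Oscar: 2
  position of Rupert: 3
  position of Mallory: 4
  position of Trent: 5

Trent is at position 5; the skip-level manager is 2 steps up the chain, i.e. position 3: Rupert.

Answer: Rupert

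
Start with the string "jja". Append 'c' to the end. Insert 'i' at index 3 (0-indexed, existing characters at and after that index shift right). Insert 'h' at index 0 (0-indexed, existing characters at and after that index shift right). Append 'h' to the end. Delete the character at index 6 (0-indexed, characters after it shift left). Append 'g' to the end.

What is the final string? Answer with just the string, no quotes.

Applying each edit step by step:
Start: "jja"
Op 1 (append 'c'): "jja" -> "jjac"
Op 2 (insert 'i' at idx 3): "jjac" -> "jjaic"
Op 3 (insert 'h' at idx 0): "jjaic" -> "hjjaic"
Op 4 (append 'h'): "hjjaic" -> "hjjaich"
Op 5 (delete idx 6 = 'h'): "hjjaich" -> "hjjaic"
Op 6 (append 'g'): "hjjaic" -> "hjjaicg"

Answer: hjjaicg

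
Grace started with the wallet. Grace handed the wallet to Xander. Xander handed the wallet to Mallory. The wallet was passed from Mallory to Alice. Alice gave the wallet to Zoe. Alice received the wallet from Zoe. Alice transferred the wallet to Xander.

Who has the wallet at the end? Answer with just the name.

Tracking the wallet through each event:
Start: Grace has the wallet.
After event 1: Xander has the wallet.
After event 2: Mallory has the wallet.
After event 3: Alice has the wallet.
After event 4: Zoe has the wallet.
After event 5: Alice has the wallet.
After event 6: Xander has the wallet.

Answer: Xander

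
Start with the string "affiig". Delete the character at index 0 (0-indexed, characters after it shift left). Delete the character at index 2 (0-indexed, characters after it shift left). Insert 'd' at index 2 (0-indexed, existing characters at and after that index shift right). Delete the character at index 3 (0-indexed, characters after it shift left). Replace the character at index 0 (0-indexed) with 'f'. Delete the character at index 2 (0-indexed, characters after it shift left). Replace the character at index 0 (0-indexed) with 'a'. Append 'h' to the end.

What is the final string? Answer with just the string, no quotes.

Applying each edit step by step:
Start: "affiig"
Op 1 (delete idx 0 = 'a'): "affiig" -> "ffiig"
Op 2 (delete idx 2 = 'i'): "ffiig" -> "ffig"
Op 3 (insert 'd' at idx 2): "ffig" -> "ffdig"
Op 4 (delete idx 3 = 'i'): "ffdig" -> "ffdg"
Op 5 (replace idx 0: 'f' -> 'f'): "ffdg" -> "ffdg"
Op 6 (delete idx 2 = 'd'): "ffdg" -> "ffg"
Op 7 (replace idx 0: 'f' -> 'a'): "ffg" -> "afg"
Op 8 (append 'h'): "afg" -> "afgh"

Answer: afgh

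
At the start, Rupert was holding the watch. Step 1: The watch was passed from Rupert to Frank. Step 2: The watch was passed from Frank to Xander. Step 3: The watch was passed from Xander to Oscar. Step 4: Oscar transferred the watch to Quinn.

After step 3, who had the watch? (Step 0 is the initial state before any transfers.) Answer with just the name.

Tracking the watch holder through step 3:
After step 0 (start): Rupert
After step 1: Frank
After step 2: Xander
After step 3: Oscar

At step 3, the holder is Oscar.

Answer: Oscar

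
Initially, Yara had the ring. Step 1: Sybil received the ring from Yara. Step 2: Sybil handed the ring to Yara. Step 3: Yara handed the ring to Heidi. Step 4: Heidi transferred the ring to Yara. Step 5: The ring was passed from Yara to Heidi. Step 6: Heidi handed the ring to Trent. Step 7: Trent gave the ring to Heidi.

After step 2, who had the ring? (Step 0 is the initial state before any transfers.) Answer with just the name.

Tracking the ring holder through step 2:
After step 0 (start): Yara
After step 1: Sybil
After step 2: Yara

At step 2, the holder is Yara.

Answer: Yara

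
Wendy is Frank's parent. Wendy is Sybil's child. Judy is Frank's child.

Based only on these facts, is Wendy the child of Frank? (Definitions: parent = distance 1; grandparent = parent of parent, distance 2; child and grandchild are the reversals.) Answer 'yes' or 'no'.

Answer: no

Derivation:
Reconstructing the parent chain from the given facts:
  Sybil -> Wendy -> Frank -> Judy
(each arrow means 'parent of the next')
Positions in the chain (0 = top):
  position of Sybil: 0
  position of Wendy: 1
  position of Frank: 2
  position of Judy: 3

Wendy is at position 1, Frank is at position 2; signed distance (j - i) = 1.
'child' requires j - i = -1. Actual distance is 1, so the relation does NOT hold.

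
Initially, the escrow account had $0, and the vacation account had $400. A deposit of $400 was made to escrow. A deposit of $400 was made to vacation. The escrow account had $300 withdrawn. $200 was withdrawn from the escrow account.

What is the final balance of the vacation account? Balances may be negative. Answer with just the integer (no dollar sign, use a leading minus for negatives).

Answer: 800

Derivation:
Tracking account balances step by step:
Start: escrow=0, vacation=400
Event 1 (deposit 400 to escrow): escrow: 0 + 400 = 400. Balances: escrow=400, vacation=400
Event 2 (deposit 400 to vacation): vacation: 400 + 400 = 800. Balances: escrow=400, vacation=800
Event 3 (withdraw 300 from escrow): escrow: 400 - 300 = 100. Balances: escrow=100, vacation=800
Event 4 (withdraw 200 from escrow): escrow: 100 - 200 = -100. Balances: escrow=-100, vacation=800

Final balance of vacation: 800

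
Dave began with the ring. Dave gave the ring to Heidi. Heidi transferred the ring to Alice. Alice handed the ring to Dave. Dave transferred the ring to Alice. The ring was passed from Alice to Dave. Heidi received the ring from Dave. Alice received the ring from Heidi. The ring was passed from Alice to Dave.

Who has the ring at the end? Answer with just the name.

Tracking the ring through each event:
Start: Dave has the ring.
After event 1: Heidi has the ring.
After event 2: Alice has the ring.
After event 3: Dave has the ring.
After event 4: Alice has the ring.
After event 5: Dave has the ring.
After event 6: Heidi has the ring.
After event 7: Alice has the ring.
After event 8: Dave has the ring.

Answer: Dave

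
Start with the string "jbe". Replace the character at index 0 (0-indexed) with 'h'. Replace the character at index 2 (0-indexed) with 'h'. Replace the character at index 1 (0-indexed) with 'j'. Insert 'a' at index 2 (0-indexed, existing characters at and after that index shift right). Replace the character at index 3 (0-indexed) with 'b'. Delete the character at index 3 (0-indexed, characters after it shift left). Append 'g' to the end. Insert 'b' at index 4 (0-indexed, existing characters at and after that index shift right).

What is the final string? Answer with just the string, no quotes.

Applying each edit step by step:
Start: "jbe"
Op 1 (replace idx 0: 'j' -> 'h'): "jbe" -> "hbe"
Op 2 (replace idx 2: 'e' -> 'h'): "hbe" -> "hbh"
Op 3 (replace idx 1: 'b' -> 'j'): "hbh" -> "hjh"
Op 4 (insert 'a' at idx 2): "hjh" -> "hjah"
Op 5 (replace idx 3: 'h' -> 'b'): "hjah" -> "hjab"
Op 6 (delete idx 3 = 'b'): "hjab" -> "hja"
Op 7 (append 'g'): "hja" -> "hjag"
Op 8 (insert 'b' at idx 4): "hjag" -> "hjagb"

Answer: hjagb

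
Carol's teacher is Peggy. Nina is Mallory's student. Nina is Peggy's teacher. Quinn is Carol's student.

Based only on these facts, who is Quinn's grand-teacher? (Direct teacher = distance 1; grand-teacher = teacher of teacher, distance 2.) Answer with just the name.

Reconstructing the teacher chain from the given facts:
  Mallory -> Nina -> Peggy -> Carol -> Quinn
(each arrow means 'teacher of the next')
Positions in the chain (0 = top):
  position of Mallory: 0
  position of Nina: 1
  position of Peggy: 2
  position of Carol: 3
  position of Quinn: 4

Quinn is at position 4; the grand-teacher is 2 steps up the chain, i.e. position 2: Peggy.

Answer: Peggy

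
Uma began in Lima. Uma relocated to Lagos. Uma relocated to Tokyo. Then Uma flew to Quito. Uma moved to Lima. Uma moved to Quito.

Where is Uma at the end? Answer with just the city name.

Answer: Quito

Derivation:
Tracking Uma's location:
Start: Uma is in Lima.
After move 1: Lima -> Lagos. Uma is in Lagos.
After move 2: Lagos -> Tokyo. Uma is in Tokyo.
After move 3: Tokyo -> Quito. Uma is in Quito.
After move 4: Quito -> Lima. Uma is in Lima.
After move 5: Lima -> Quito. Uma is in Quito.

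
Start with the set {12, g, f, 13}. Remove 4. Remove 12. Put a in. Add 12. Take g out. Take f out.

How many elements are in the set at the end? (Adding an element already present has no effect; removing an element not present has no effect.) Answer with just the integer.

Tracking the set through each operation:
Start: {12, 13, f, g}
Event 1 (remove 4): not present, no change. Set: {12, 13, f, g}
Event 2 (remove 12): removed. Set: {13, f, g}
Event 3 (add a): added. Set: {13, a, f, g}
Event 4 (add 12): added. Set: {12, 13, a, f, g}
Event 5 (remove g): removed. Set: {12, 13, a, f}
Event 6 (remove f): removed. Set: {12, 13, a}

Final set: {12, 13, a} (size 3)

Answer: 3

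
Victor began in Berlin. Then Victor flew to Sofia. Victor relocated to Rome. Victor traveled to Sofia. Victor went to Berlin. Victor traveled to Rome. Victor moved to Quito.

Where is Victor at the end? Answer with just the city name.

Answer: Quito

Derivation:
Tracking Victor's location:
Start: Victor is in Berlin.
After move 1: Berlin -> Sofia. Victor is in Sofia.
After move 2: Sofia -> Rome. Victor is in Rome.
After move 3: Rome -> Sofia. Victor is in Sofia.
After move 4: Sofia -> Berlin. Victor is in Berlin.
After move 5: Berlin -> Rome. Victor is in Rome.
After move 6: Rome -> Quito. Victor is in Quito.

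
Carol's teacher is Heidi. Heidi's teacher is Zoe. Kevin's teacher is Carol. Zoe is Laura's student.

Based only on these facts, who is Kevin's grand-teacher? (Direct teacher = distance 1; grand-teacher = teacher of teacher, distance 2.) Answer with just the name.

Reconstructing the teacher chain from the given facts:
  Laura -> Zoe -> Heidi -> Carol -> Kevin
(each arrow means 'teacher of the next')
Positions in the chain (0 = top):
  position of Laura: 0
  position of Zoe: 1
  position of Heidi: 2
  position of Carol: 3
  position of Kevin: 4

Kevin is at position 4; the grand-teacher is 2 steps up the chain, i.e. position 2: Heidi.

Answer: Heidi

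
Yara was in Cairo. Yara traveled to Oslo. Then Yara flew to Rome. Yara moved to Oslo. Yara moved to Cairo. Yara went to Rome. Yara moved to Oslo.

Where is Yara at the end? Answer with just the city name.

Tracking Yara's location:
Start: Yara is in Cairo.
After move 1: Cairo -> Oslo. Yara is in Oslo.
After move 2: Oslo -> Rome. Yara is in Rome.
After move 3: Rome -> Oslo. Yara is in Oslo.
After move 4: Oslo -> Cairo. Yara is in Cairo.
After move 5: Cairo -> Rome. Yara is in Rome.
After move 6: Rome -> Oslo. Yara is in Oslo.

Answer: Oslo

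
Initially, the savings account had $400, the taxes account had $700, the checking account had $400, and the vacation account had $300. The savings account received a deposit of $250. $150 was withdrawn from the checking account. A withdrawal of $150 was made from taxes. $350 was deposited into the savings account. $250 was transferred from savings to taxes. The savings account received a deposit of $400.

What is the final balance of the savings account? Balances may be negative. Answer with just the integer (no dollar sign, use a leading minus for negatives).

Answer: 1150

Derivation:
Tracking account balances step by step:
Start: savings=400, taxes=700, checking=400, vacation=300
Event 1 (deposit 250 to savings): savings: 400 + 250 = 650. Balances: savings=650, taxes=700, checking=400, vacation=300
Event 2 (withdraw 150 from checking): checking: 400 - 150 = 250. Balances: savings=650, taxes=700, checking=250, vacation=300
Event 3 (withdraw 150 from taxes): taxes: 700 - 150 = 550. Balances: savings=650, taxes=550, checking=250, vacation=300
Event 4 (deposit 350 to savings): savings: 650 + 350 = 1000. Balances: savings=1000, taxes=550, checking=250, vacation=300
Event 5 (transfer 250 savings -> taxes): savings: 1000 - 250 = 750, taxes: 550 + 250 = 800. Balances: savings=750, taxes=800, checking=250, vacation=300
Event 6 (deposit 400 to savings): savings: 750 + 400 = 1150. Balances: savings=1150, taxes=800, checking=250, vacation=300

Final balance of savings: 1150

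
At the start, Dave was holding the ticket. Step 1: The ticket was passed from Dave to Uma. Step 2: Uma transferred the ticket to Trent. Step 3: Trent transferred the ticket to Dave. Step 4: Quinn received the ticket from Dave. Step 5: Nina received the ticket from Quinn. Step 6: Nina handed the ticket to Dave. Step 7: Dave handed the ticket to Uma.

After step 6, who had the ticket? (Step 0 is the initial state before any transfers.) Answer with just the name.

Tracking the ticket holder through step 6:
After step 0 (start): Dave
After step 1: Uma
After step 2: Trent
After step 3: Dave
After step 4: Quinn
After step 5: Nina
After step 6: Dave

At step 6, the holder is Dave.

Answer: Dave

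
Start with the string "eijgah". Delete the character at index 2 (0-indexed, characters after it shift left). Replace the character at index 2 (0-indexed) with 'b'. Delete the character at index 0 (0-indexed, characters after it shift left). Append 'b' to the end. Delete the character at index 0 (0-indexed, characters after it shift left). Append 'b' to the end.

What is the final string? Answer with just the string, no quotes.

Answer: bahbb

Derivation:
Applying each edit step by step:
Start: "eijgah"
Op 1 (delete idx 2 = 'j'): "eijgah" -> "eigah"
Op 2 (replace idx 2: 'g' -> 'b'): "eigah" -> "eibah"
Op 3 (delete idx 0 = 'e'): "eibah" -> "ibah"
Op 4 (append 'b'): "ibah" -> "ibahb"
Op 5 (delete idx 0 = 'i'): "ibahb" -> "bahb"
Op 6 (append 'b'): "bahb" -> "bahbb"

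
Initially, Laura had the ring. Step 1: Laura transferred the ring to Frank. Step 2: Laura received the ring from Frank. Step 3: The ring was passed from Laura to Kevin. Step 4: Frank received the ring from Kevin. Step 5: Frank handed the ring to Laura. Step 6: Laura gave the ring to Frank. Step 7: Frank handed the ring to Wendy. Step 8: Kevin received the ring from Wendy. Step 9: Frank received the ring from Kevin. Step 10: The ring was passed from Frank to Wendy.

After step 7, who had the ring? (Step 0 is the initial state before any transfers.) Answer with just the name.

Answer: Wendy

Derivation:
Tracking the ring holder through step 7:
After step 0 (start): Laura
After step 1: Frank
After step 2: Laura
After step 3: Kevin
After step 4: Frank
After step 5: Laura
After step 6: Frank
After step 7: Wendy

At step 7, the holder is Wendy.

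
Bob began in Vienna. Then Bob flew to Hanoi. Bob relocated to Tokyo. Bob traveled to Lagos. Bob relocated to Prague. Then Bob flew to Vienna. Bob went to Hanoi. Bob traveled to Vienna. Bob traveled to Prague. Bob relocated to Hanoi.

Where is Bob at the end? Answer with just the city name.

Answer: Hanoi

Derivation:
Tracking Bob's location:
Start: Bob is in Vienna.
After move 1: Vienna -> Hanoi. Bob is in Hanoi.
After move 2: Hanoi -> Tokyo. Bob is in Tokyo.
After move 3: Tokyo -> Lagos. Bob is in Lagos.
After move 4: Lagos -> Prague. Bob is in Prague.
After move 5: Prague -> Vienna. Bob is in Vienna.
After move 6: Vienna -> Hanoi. Bob is in Hanoi.
After move 7: Hanoi -> Vienna. Bob is in Vienna.
After move 8: Vienna -> Prague. Bob is in Prague.
After move 9: Prague -> Hanoi. Bob is in Hanoi.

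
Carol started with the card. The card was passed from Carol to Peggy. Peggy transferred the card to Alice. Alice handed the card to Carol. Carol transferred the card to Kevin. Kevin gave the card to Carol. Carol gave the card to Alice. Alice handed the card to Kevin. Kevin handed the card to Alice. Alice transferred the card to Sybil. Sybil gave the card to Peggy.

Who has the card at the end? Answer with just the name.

Answer: Peggy

Derivation:
Tracking the card through each event:
Start: Carol has the card.
After event 1: Peggy has the card.
After event 2: Alice has the card.
After event 3: Carol has the card.
After event 4: Kevin has the card.
After event 5: Carol has the card.
After event 6: Alice has the card.
After event 7: Kevin has the card.
After event 8: Alice has the card.
After event 9: Sybil has the card.
After event 10: Peggy has the card.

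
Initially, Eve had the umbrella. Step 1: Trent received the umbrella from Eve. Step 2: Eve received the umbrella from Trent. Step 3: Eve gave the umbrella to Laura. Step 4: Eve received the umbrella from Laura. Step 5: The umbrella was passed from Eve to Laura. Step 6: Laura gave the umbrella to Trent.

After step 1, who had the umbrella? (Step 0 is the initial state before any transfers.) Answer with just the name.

Tracking the umbrella holder through step 1:
After step 0 (start): Eve
After step 1: Trent

At step 1, the holder is Trent.

Answer: Trent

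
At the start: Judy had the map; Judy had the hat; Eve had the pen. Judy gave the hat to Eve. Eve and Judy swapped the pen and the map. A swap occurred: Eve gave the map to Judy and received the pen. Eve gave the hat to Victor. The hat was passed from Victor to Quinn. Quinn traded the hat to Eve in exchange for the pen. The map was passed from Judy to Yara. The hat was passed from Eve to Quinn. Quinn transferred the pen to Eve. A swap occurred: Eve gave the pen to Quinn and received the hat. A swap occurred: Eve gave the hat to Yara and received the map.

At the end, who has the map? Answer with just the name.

Answer: Eve

Derivation:
Tracking all object holders:
Start: map:Judy, hat:Judy, pen:Eve
Event 1 (give hat: Judy -> Eve). State: map:Judy, hat:Eve, pen:Eve
Event 2 (swap pen<->map: now pen:Judy, map:Eve). State: map:Eve, hat:Eve, pen:Judy
Event 3 (swap map<->pen: now map:Judy, pen:Eve). State: map:Judy, hat:Eve, pen:Eve
Event 4 (give hat: Eve -> Victor). State: map:Judy, hat:Victor, pen:Eve
Event 5 (give hat: Victor -> Quinn). State: map:Judy, hat:Quinn, pen:Eve
Event 6 (swap hat<->pen: now hat:Eve, pen:Quinn). State: map:Judy, hat:Eve, pen:Quinn
Event 7 (give map: Judy -> Yara). State: map:Yara, hat:Eve, pen:Quinn
Event 8 (give hat: Eve -> Quinn). State: map:Yara, hat:Quinn, pen:Quinn
Event 9 (give pen: Quinn -> Eve). State: map:Yara, hat:Quinn, pen:Eve
Event 10 (swap pen<->hat: now pen:Quinn, hat:Eve). State: map:Yara, hat:Eve, pen:Quinn
Event 11 (swap hat<->map: now hat:Yara, map:Eve). State: map:Eve, hat:Yara, pen:Quinn

Final state: map:Eve, hat:Yara, pen:Quinn
The map is held by Eve.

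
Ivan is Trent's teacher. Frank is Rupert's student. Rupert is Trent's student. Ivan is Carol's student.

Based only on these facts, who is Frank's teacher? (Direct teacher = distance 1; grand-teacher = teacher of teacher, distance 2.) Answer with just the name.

Answer: Rupert

Derivation:
Reconstructing the teacher chain from the given facts:
  Carol -> Ivan -> Trent -> Rupert -> Frank
(each arrow means 'teacher of the next')
Positions in the chain (0 = top):
  position of Carol: 0
  position of Ivan: 1
  position of Trent: 2
  position of Rupert: 3
  position of Frank: 4

Frank is at position 4; the teacher is 1 step up the chain, i.e. position 3: Rupert.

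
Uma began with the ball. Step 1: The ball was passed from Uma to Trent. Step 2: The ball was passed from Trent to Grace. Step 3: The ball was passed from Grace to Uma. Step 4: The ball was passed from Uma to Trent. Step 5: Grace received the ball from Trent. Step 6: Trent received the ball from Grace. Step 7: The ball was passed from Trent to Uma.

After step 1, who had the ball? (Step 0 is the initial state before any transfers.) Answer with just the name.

Tracking the ball holder through step 1:
After step 0 (start): Uma
After step 1: Trent

At step 1, the holder is Trent.

Answer: Trent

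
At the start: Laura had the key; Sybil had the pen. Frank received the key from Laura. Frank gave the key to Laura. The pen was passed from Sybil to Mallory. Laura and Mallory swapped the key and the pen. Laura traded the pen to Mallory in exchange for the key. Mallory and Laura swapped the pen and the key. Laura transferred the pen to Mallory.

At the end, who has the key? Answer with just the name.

Answer: Mallory

Derivation:
Tracking all object holders:
Start: key:Laura, pen:Sybil
Event 1 (give key: Laura -> Frank). State: key:Frank, pen:Sybil
Event 2 (give key: Frank -> Laura). State: key:Laura, pen:Sybil
Event 3 (give pen: Sybil -> Mallory). State: key:Laura, pen:Mallory
Event 4 (swap key<->pen: now key:Mallory, pen:Laura). State: key:Mallory, pen:Laura
Event 5 (swap pen<->key: now pen:Mallory, key:Laura). State: key:Laura, pen:Mallory
Event 6 (swap pen<->key: now pen:Laura, key:Mallory). State: key:Mallory, pen:Laura
Event 7 (give pen: Laura -> Mallory). State: key:Mallory, pen:Mallory

Final state: key:Mallory, pen:Mallory
The key is held by Mallory.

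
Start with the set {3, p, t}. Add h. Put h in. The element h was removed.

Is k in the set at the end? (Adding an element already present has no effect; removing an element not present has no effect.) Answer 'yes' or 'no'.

Tracking the set through each operation:
Start: {3, p, t}
Event 1 (add h): added. Set: {3, h, p, t}
Event 2 (add h): already present, no change. Set: {3, h, p, t}
Event 3 (remove h): removed. Set: {3, p, t}

Final set: {3, p, t} (size 3)
k is NOT in the final set.

Answer: no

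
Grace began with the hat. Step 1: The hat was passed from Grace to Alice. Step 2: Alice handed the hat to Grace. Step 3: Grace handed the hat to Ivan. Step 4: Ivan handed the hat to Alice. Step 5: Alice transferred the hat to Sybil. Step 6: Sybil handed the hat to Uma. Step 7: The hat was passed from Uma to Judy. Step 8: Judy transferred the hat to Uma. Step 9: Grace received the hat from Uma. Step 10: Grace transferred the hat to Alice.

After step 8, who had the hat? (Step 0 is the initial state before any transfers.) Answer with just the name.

Tracking the hat holder through step 8:
After step 0 (start): Grace
After step 1: Alice
After step 2: Grace
After step 3: Ivan
After step 4: Alice
After step 5: Sybil
After step 6: Uma
After step 7: Judy
After step 8: Uma

At step 8, the holder is Uma.

Answer: Uma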